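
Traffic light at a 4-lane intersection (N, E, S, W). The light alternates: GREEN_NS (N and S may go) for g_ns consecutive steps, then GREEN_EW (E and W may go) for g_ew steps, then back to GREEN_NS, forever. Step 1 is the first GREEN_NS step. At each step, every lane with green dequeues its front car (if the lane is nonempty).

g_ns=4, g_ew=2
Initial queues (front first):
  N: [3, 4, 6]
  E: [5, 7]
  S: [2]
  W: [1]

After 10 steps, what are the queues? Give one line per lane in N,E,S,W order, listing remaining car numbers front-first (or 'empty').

Step 1 [NS]: N:car3-GO,E:wait,S:car2-GO,W:wait | queues: N=2 E=2 S=0 W=1
Step 2 [NS]: N:car4-GO,E:wait,S:empty,W:wait | queues: N=1 E=2 S=0 W=1
Step 3 [NS]: N:car6-GO,E:wait,S:empty,W:wait | queues: N=0 E=2 S=0 W=1
Step 4 [NS]: N:empty,E:wait,S:empty,W:wait | queues: N=0 E=2 S=0 W=1
Step 5 [EW]: N:wait,E:car5-GO,S:wait,W:car1-GO | queues: N=0 E=1 S=0 W=0
Step 6 [EW]: N:wait,E:car7-GO,S:wait,W:empty | queues: N=0 E=0 S=0 W=0

N: empty
E: empty
S: empty
W: empty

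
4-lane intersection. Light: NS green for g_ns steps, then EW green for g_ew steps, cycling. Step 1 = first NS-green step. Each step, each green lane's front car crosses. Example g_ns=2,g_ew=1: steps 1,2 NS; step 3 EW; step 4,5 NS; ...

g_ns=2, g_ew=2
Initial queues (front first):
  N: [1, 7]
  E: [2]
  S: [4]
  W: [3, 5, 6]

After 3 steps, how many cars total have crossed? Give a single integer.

Step 1 [NS]: N:car1-GO,E:wait,S:car4-GO,W:wait | queues: N=1 E=1 S=0 W=3
Step 2 [NS]: N:car7-GO,E:wait,S:empty,W:wait | queues: N=0 E=1 S=0 W=3
Step 3 [EW]: N:wait,E:car2-GO,S:wait,W:car3-GO | queues: N=0 E=0 S=0 W=2
Cars crossed by step 3: 5

Answer: 5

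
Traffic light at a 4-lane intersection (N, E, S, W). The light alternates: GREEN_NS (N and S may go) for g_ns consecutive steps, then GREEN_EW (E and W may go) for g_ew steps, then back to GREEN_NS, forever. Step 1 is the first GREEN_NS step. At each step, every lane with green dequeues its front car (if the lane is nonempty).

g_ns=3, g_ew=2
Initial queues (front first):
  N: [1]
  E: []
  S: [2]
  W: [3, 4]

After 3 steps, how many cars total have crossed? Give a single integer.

Answer: 2

Derivation:
Step 1 [NS]: N:car1-GO,E:wait,S:car2-GO,W:wait | queues: N=0 E=0 S=0 W=2
Step 2 [NS]: N:empty,E:wait,S:empty,W:wait | queues: N=0 E=0 S=0 W=2
Step 3 [NS]: N:empty,E:wait,S:empty,W:wait | queues: N=0 E=0 S=0 W=2
Cars crossed by step 3: 2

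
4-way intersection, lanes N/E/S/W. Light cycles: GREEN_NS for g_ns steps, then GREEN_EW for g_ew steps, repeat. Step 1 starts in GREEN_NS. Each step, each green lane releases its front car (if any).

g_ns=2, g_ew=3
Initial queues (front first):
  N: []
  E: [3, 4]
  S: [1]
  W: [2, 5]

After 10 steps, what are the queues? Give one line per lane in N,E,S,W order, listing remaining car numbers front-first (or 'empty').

Step 1 [NS]: N:empty,E:wait,S:car1-GO,W:wait | queues: N=0 E=2 S=0 W=2
Step 2 [NS]: N:empty,E:wait,S:empty,W:wait | queues: N=0 E=2 S=0 W=2
Step 3 [EW]: N:wait,E:car3-GO,S:wait,W:car2-GO | queues: N=0 E=1 S=0 W=1
Step 4 [EW]: N:wait,E:car4-GO,S:wait,W:car5-GO | queues: N=0 E=0 S=0 W=0

N: empty
E: empty
S: empty
W: empty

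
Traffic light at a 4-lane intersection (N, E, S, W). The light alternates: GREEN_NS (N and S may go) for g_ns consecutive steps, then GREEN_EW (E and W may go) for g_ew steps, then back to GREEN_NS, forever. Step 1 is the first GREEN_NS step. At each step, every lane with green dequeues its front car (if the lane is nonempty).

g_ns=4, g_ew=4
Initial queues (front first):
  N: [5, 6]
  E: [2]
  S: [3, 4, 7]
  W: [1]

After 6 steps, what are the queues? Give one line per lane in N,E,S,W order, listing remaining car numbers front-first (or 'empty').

Step 1 [NS]: N:car5-GO,E:wait,S:car3-GO,W:wait | queues: N=1 E=1 S=2 W=1
Step 2 [NS]: N:car6-GO,E:wait,S:car4-GO,W:wait | queues: N=0 E=1 S=1 W=1
Step 3 [NS]: N:empty,E:wait,S:car7-GO,W:wait | queues: N=0 E=1 S=0 W=1
Step 4 [NS]: N:empty,E:wait,S:empty,W:wait | queues: N=0 E=1 S=0 W=1
Step 5 [EW]: N:wait,E:car2-GO,S:wait,W:car1-GO | queues: N=0 E=0 S=0 W=0

N: empty
E: empty
S: empty
W: empty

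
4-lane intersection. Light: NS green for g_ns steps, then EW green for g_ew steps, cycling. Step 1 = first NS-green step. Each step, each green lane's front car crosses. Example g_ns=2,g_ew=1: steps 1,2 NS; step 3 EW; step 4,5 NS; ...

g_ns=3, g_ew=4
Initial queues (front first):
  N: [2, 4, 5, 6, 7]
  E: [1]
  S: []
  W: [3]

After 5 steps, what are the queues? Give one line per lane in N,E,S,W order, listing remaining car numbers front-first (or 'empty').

Step 1 [NS]: N:car2-GO,E:wait,S:empty,W:wait | queues: N=4 E=1 S=0 W=1
Step 2 [NS]: N:car4-GO,E:wait,S:empty,W:wait | queues: N=3 E=1 S=0 W=1
Step 3 [NS]: N:car5-GO,E:wait,S:empty,W:wait | queues: N=2 E=1 S=0 W=1
Step 4 [EW]: N:wait,E:car1-GO,S:wait,W:car3-GO | queues: N=2 E=0 S=0 W=0
Step 5 [EW]: N:wait,E:empty,S:wait,W:empty | queues: N=2 E=0 S=0 W=0

N: 6 7
E: empty
S: empty
W: empty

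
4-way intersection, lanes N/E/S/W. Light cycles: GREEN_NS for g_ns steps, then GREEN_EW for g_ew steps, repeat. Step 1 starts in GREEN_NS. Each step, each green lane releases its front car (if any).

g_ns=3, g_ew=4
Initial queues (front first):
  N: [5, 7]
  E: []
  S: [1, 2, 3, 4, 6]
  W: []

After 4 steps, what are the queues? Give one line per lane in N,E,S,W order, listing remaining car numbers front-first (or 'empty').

Step 1 [NS]: N:car5-GO,E:wait,S:car1-GO,W:wait | queues: N=1 E=0 S=4 W=0
Step 2 [NS]: N:car7-GO,E:wait,S:car2-GO,W:wait | queues: N=0 E=0 S=3 W=0
Step 3 [NS]: N:empty,E:wait,S:car3-GO,W:wait | queues: N=0 E=0 S=2 W=0
Step 4 [EW]: N:wait,E:empty,S:wait,W:empty | queues: N=0 E=0 S=2 W=0

N: empty
E: empty
S: 4 6
W: empty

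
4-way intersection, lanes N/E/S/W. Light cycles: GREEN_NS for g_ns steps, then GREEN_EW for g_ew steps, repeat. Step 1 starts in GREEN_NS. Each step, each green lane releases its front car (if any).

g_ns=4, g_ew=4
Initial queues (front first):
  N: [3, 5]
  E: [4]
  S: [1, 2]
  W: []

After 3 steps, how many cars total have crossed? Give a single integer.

Answer: 4

Derivation:
Step 1 [NS]: N:car3-GO,E:wait,S:car1-GO,W:wait | queues: N=1 E=1 S=1 W=0
Step 2 [NS]: N:car5-GO,E:wait,S:car2-GO,W:wait | queues: N=0 E=1 S=0 W=0
Step 3 [NS]: N:empty,E:wait,S:empty,W:wait | queues: N=0 E=1 S=0 W=0
Cars crossed by step 3: 4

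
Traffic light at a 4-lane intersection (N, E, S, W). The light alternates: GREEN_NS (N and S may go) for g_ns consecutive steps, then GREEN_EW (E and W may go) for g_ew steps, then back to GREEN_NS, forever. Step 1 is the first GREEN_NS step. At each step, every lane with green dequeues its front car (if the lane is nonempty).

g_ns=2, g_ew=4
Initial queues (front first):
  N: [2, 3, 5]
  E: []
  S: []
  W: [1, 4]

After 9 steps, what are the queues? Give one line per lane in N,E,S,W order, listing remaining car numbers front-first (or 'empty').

Step 1 [NS]: N:car2-GO,E:wait,S:empty,W:wait | queues: N=2 E=0 S=0 W=2
Step 2 [NS]: N:car3-GO,E:wait,S:empty,W:wait | queues: N=1 E=0 S=0 W=2
Step 3 [EW]: N:wait,E:empty,S:wait,W:car1-GO | queues: N=1 E=0 S=0 W=1
Step 4 [EW]: N:wait,E:empty,S:wait,W:car4-GO | queues: N=1 E=0 S=0 W=0
Step 5 [EW]: N:wait,E:empty,S:wait,W:empty | queues: N=1 E=0 S=0 W=0
Step 6 [EW]: N:wait,E:empty,S:wait,W:empty | queues: N=1 E=0 S=0 W=0
Step 7 [NS]: N:car5-GO,E:wait,S:empty,W:wait | queues: N=0 E=0 S=0 W=0

N: empty
E: empty
S: empty
W: empty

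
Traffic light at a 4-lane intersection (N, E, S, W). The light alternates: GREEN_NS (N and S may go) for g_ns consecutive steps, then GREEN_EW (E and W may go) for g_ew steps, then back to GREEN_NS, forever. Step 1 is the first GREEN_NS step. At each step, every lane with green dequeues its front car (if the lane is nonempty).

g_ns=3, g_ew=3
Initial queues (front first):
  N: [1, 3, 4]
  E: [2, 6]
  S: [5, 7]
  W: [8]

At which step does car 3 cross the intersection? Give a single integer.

Step 1 [NS]: N:car1-GO,E:wait,S:car5-GO,W:wait | queues: N=2 E=2 S=1 W=1
Step 2 [NS]: N:car3-GO,E:wait,S:car7-GO,W:wait | queues: N=1 E=2 S=0 W=1
Step 3 [NS]: N:car4-GO,E:wait,S:empty,W:wait | queues: N=0 E=2 S=0 W=1
Step 4 [EW]: N:wait,E:car2-GO,S:wait,W:car8-GO | queues: N=0 E=1 S=0 W=0
Step 5 [EW]: N:wait,E:car6-GO,S:wait,W:empty | queues: N=0 E=0 S=0 W=0
Car 3 crosses at step 2

2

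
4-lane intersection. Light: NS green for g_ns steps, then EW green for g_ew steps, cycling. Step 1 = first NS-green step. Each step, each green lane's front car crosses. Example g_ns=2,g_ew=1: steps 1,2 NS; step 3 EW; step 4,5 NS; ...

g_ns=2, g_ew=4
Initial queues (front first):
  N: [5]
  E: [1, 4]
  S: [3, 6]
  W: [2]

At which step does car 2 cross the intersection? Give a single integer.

Step 1 [NS]: N:car5-GO,E:wait,S:car3-GO,W:wait | queues: N=0 E=2 S=1 W=1
Step 2 [NS]: N:empty,E:wait,S:car6-GO,W:wait | queues: N=0 E=2 S=0 W=1
Step 3 [EW]: N:wait,E:car1-GO,S:wait,W:car2-GO | queues: N=0 E=1 S=0 W=0
Step 4 [EW]: N:wait,E:car4-GO,S:wait,W:empty | queues: N=0 E=0 S=0 W=0
Car 2 crosses at step 3

3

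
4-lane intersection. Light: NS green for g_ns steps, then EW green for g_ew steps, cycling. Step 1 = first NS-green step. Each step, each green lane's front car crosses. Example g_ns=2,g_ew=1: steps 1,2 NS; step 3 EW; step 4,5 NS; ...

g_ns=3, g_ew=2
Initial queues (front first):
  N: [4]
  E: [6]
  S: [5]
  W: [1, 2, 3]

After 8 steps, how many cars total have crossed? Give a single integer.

Answer: 5

Derivation:
Step 1 [NS]: N:car4-GO,E:wait,S:car5-GO,W:wait | queues: N=0 E=1 S=0 W=3
Step 2 [NS]: N:empty,E:wait,S:empty,W:wait | queues: N=0 E=1 S=0 W=3
Step 3 [NS]: N:empty,E:wait,S:empty,W:wait | queues: N=0 E=1 S=0 W=3
Step 4 [EW]: N:wait,E:car6-GO,S:wait,W:car1-GO | queues: N=0 E=0 S=0 W=2
Step 5 [EW]: N:wait,E:empty,S:wait,W:car2-GO | queues: N=0 E=0 S=0 W=1
Step 6 [NS]: N:empty,E:wait,S:empty,W:wait | queues: N=0 E=0 S=0 W=1
Step 7 [NS]: N:empty,E:wait,S:empty,W:wait | queues: N=0 E=0 S=0 W=1
Step 8 [NS]: N:empty,E:wait,S:empty,W:wait | queues: N=0 E=0 S=0 W=1
Cars crossed by step 8: 5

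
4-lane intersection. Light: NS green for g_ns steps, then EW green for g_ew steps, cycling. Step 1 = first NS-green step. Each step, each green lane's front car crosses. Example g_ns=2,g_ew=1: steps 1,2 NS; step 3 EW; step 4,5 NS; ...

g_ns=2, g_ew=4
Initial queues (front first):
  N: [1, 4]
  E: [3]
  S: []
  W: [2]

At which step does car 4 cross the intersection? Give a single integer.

Step 1 [NS]: N:car1-GO,E:wait,S:empty,W:wait | queues: N=1 E=1 S=0 W=1
Step 2 [NS]: N:car4-GO,E:wait,S:empty,W:wait | queues: N=0 E=1 S=0 W=1
Step 3 [EW]: N:wait,E:car3-GO,S:wait,W:car2-GO | queues: N=0 E=0 S=0 W=0
Car 4 crosses at step 2

2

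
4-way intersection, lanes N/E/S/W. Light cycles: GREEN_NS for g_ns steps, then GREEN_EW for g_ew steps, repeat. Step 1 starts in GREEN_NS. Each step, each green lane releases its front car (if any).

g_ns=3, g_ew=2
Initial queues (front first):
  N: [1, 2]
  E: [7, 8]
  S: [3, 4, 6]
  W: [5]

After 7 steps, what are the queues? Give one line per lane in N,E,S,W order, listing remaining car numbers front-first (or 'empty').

Step 1 [NS]: N:car1-GO,E:wait,S:car3-GO,W:wait | queues: N=1 E=2 S=2 W=1
Step 2 [NS]: N:car2-GO,E:wait,S:car4-GO,W:wait | queues: N=0 E=2 S=1 W=1
Step 3 [NS]: N:empty,E:wait,S:car6-GO,W:wait | queues: N=0 E=2 S=0 W=1
Step 4 [EW]: N:wait,E:car7-GO,S:wait,W:car5-GO | queues: N=0 E=1 S=0 W=0
Step 5 [EW]: N:wait,E:car8-GO,S:wait,W:empty | queues: N=0 E=0 S=0 W=0

N: empty
E: empty
S: empty
W: empty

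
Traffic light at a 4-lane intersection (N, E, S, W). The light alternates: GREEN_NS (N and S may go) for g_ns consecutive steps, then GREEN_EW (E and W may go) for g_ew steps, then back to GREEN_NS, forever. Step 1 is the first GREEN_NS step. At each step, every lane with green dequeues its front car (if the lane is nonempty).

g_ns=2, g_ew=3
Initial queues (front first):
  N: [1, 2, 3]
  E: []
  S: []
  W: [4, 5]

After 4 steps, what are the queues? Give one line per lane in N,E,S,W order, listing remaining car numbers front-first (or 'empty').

Step 1 [NS]: N:car1-GO,E:wait,S:empty,W:wait | queues: N=2 E=0 S=0 W=2
Step 2 [NS]: N:car2-GO,E:wait,S:empty,W:wait | queues: N=1 E=0 S=0 W=2
Step 3 [EW]: N:wait,E:empty,S:wait,W:car4-GO | queues: N=1 E=0 S=0 W=1
Step 4 [EW]: N:wait,E:empty,S:wait,W:car5-GO | queues: N=1 E=0 S=0 W=0

N: 3
E: empty
S: empty
W: empty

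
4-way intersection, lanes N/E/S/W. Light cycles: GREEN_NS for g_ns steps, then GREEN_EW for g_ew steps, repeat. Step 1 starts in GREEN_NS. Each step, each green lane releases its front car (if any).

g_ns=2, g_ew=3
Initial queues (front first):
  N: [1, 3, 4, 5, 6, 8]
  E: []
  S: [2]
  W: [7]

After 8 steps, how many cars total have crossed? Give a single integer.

Step 1 [NS]: N:car1-GO,E:wait,S:car2-GO,W:wait | queues: N=5 E=0 S=0 W=1
Step 2 [NS]: N:car3-GO,E:wait,S:empty,W:wait | queues: N=4 E=0 S=0 W=1
Step 3 [EW]: N:wait,E:empty,S:wait,W:car7-GO | queues: N=4 E=0 S=0 W=0
Step 4 [EW]: N:wait,E:empty,S:wait,W:empty | queues: N=4 E=0 S=0 W=0
Step 5 [EW]: N:wait,E:empty,S:wait,W:empty | queues: N=4 E=0 S=0 W=0
Step 6 [NS]: N:car4-GO,E:wait,S:empty,W:wait | queues: N=3 E=0 S=0 W=0
Step 7 [NS]: N:car5-GO,E:wait,S:empty,W:wait | queues: N=2 E=0 S=0 W=0
Step 8 [EW]: N:wait,E:empty,S:wait,W:empty | queues: N=2 E=0 S=0 W=0
Cars crossed by step 8: 6

Answer: 6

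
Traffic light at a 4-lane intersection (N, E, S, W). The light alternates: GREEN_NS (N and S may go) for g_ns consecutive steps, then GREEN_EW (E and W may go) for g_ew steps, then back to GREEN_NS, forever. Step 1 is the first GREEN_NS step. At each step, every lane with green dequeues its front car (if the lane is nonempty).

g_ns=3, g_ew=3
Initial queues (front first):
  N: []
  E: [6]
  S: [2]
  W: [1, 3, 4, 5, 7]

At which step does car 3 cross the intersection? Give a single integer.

Step 1 [NS]: N:empty,E:wait,S:car2-GO,W:wait | queues: N=0 E=1 S=0 W=5
Step 2 [NS]: N:empty,E:wait,S:empty,W:wait | queues: N=0 E=1 S=0 W=5
Step 3 [NS]: N:empty,E:wait,S:empty,W:wait | queues: N=0 E=1 S=0 W=5
Step 4 [EW]: N:wait,E:car6-GO,S:wait,W:car1-GO | queues: N=0 E=0 S=0 W=4
Step 5 [EW]: N:wait,E:empty,S:wait,W:car3-GO | queues: N=0 E=0 S=0 W=3
Step 6 [EW]: N:wait,E:empty,S:wait,W:car4-GO | queues: N=0 E=0 S=0 W=2
Step 7 [NS]: N:empty,E:wait,S:empty,W:wait | queues: N=0 E=0 S=0 W=2
Step 8 [NS]: N:empty,E:wait,S:empty,W:wait | queues: N=0 E=0 S=0 W=2
Step 9 [NS]: N:empty,E:wait,S:empty,W:wait | queues: N=0 E=0 S=0 W=2
Step 10 [EW]: N:wait,E:empty,S:wait,W:car5-GO | queues: N=0 E=0 S=0 W=1
Step 11 [EW]: N:wait,E:empty,S:wait,W:car7-GO | queues: N=0 E=0 S=0 W=0
Car 3 crosses at step 5

5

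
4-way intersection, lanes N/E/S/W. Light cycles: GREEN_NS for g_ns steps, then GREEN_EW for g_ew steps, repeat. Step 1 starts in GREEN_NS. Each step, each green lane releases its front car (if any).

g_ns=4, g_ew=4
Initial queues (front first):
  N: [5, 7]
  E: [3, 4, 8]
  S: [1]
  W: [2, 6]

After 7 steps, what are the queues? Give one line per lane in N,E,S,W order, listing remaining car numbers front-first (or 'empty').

Step 1 [NS]: N:car5-GO,E:wait,S:car1-GO,W:wait | queues: N=1 E=3 S=0 W=2
Step 2 [NS]: N:car7-GO,E:wait,S:empty,W:wait | queues: N=0 E=3 S=0 W=2
Step 3 [NS]: N:empty,E:wait,S:empty,W:wait | queues: N=0 E=3 S=0 W=2
Step 4 [NS]: N:empty,E:wait,S:empty,W:wait | queues: N=0 E=3 S=0 W=2
Step 5 [EW]: N:wait,E:car3-GO,S:wait,W:car2-GO | queues: N=0 E=2 S=0 W=1
Step 6 [EW]: N:wait,E:car4-GO,S:wait,W:car6-GO | queues: N=0 E=1 S=0 W=0
Step 7 [EW]: N:wait,E:car8-GO,S:wait,W:empty | queues: N=0 E=0 S=0 W=0

N: empty
E: empty
S: empty
W: empty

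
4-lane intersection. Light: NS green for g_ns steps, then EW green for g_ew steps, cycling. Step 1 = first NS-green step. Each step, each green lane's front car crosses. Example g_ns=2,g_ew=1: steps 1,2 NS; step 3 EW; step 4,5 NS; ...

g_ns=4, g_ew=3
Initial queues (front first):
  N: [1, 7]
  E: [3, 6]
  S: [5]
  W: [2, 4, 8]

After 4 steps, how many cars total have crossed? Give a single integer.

Step 1 [NS]: N:car1-GO,E:wait,S:car5-GO,W:wait | queues: N=1 E=2 S=0 W=3
Step 2 [NS]: N:car7-GO,E:wait,S:empty,W:wait | queues: N=0 E=2 S=0 W=3
Step 3 [NS]: N:empty,E:wait,S:empty,W:wait | queues: N=0 E=2 S=0 W=3
Step 4 [NS]: N:empty,E:wait,S:empty,W:wait | queues: N=0 E=2 S=0 W=3
Cars crossed by step 4: 3

Answer: 3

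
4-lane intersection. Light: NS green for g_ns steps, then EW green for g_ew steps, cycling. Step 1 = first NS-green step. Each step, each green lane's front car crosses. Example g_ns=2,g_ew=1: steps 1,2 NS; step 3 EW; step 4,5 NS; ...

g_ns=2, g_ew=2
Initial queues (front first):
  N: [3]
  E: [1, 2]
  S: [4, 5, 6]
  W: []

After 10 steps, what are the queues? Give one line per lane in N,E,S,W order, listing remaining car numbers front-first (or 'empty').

Step 1 [NS]: N:car3-GO,E:wait,S:car4-GO,W:wait | queues: N=0 E=2 S=2 W=0
Step 2 [NS]: N:empty,E:wait,S:car5-GO,W:wait | queues: N=0 E=2 S=1 W=0
Step 3 [EW]: N:wait,E:car1-GO,S:wait,W:empty | queues: N=0 E=1 S=1 W=0
Step 4 [EW]: N:wait,E:car2-GO,S:wait,W:empty | queues: N=0 E=0 S=1 W=0
Step 5 [NS]: N:empty,E:wait,S:car6-GO,W:wait | queues: N=0 E=0 S=0 W=0

N: empty
E: empty
S: empty
W: empty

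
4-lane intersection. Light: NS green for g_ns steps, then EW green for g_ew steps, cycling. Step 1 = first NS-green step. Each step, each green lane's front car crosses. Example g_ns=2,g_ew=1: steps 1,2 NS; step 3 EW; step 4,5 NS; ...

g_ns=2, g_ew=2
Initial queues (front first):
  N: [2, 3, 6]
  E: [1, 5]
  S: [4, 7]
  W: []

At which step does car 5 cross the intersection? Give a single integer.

Step 1 [NS]: N:car2-GO,E:wait,S:car4-GO,W:wait | queues: N=2 E=2 S=1 W=0
Step 2 [NS]: N:car3-GO,E:wait,S:car7-GO,W:wait | queues: N=1 E=2 S=0 W=0
Step 3 [EW]: N:wait,E:car1-GO,S:wait,W:empty | queues: N=1 E=1 S=0 W=0
Step 4 [EW]: N:wait,E:car5-GO,S:wait,W:empty | queues: N=1 E=0 S=0 W=0
Step 5 [NS]: N:car6-GO,E:wait,S:empty,W:wait | queues: N=0 E=0 S=0 W=0
Car 5 crosses at step 4

4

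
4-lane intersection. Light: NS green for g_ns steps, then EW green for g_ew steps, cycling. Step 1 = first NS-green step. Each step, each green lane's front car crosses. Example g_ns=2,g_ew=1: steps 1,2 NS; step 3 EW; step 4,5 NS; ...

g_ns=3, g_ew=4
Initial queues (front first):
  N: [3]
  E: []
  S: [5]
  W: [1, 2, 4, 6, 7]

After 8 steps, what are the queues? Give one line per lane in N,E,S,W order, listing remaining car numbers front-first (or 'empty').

Step 1 [NS]: N:car3-GO,E:wait,S:car5-GO,W:wait | queues: N=0 E=0 S=0 W=5
Step 2 [NS]: N:empty,E:wait,S:empty,W:wait | queues: N=0 E=0 S=0 W=5
Step 3 [NS]: N:empty,E:wait,S:empty,W:wait | queues: N=0 E=0 S=0 W=5
Step 4 [EW]: N:wait,E:empty,S:wait,W:car1-GO | queues: N=0 E=0 S=0 W=4
Step 5 [EW]: N:wait,E:empty,S:wait,W:car2-GO | queues: N=0 E=0 S=0 W=3
Step 6 [EW]: N:wait,E:empty,S:wait,W:car4-GO | queues: N=0 E=0 S=0 W=2
Step 7 [EW]: N:wait,E:empty,S:wait,W:car6-GO | queues: N=0 E=0 S=0 W=1
Step 8 [NS]: N:empty,E:wait,S:empty,W:wait | queues: N=0 E=0 S=0 W=1

N: empty
E: empty
S: empty
W: 7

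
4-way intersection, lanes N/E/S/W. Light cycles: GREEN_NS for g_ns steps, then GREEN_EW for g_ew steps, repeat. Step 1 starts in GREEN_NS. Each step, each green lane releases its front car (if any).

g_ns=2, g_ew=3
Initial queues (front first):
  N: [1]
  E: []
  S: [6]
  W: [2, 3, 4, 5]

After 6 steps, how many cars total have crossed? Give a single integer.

Step 1 [NS]: N:car1-GO,E:wait,S:car6-GO,W:wait | queues: N=0 E=0 S=0 W=4
Step 2 [NS]: N:empty,E:wait,S:empty,W:wait | queues: N=0 E=0 S=0 W=4
Step 3 [EW]: N:wait,E:empty,S:wait,W:car2-GO | queues: N=0 E=0 S=0 W=3
Step 4 [EW]: N:wait,E:empty,S:wait,W:car3-GO | queues: N=0 E=0 S=0 W=2
Step 5 [EW]: N:wait,E:empty,S:wait,W:car4-GO | queues: N=0 E=0 S=0 W=1
Step 6 [NS]: N:empty,E:wait,S:empty,W:wait | queues: N=0 E=0 S=0 W=1
Cars crossed by step 6: 5

Answer: 5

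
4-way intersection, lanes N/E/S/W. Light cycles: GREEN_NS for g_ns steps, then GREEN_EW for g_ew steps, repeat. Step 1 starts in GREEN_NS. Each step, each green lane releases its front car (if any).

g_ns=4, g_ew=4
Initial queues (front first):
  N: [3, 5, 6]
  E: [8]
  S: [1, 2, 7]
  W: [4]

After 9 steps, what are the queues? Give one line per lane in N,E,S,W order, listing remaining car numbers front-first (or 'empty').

Step 1 [NS]: N:car3-GO,E:wait,S:car1-GO,W:wait | queues: N=2 E=1 S=2 W=1
Step 2 [NS]: N:car5-GO,E:wait,S:car2-GO,W:wait | queues: N=1 E=1 S=1 W=1
Step 3 [NS]: N:car6-GO,E:wait,S:car7-GO,W:wait | queues: N=0 E=1 S=0 W=1
Step 4 [NS]: N:empty,E:wait,S:empty,W:wait | queues: N=0 E=1 S=0 W=1
Step 5 [EW]: N:wait,E:car8-GO,S:wait,W:car4-GO | queues: N=0 E=0 S=0 W=0

N: empty
E: empty
S: empty
W: empty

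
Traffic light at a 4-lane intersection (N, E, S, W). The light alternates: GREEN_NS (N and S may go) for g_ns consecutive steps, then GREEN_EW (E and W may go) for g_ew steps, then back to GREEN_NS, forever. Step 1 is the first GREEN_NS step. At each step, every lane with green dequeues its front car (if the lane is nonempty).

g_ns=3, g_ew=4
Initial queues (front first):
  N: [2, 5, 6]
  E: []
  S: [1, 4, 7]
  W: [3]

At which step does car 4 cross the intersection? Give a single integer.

Step 1 [NS]: N:car2-GO,E:wait,S:car1-GO,W:wait | queues: N=2 E=0 S=2 W=1
Step 2 [NS]: N:car5-GO,E:wait,S:car4-GO,W:wait | queues: N=1 E=0 S=1 W=1
Step 3 [NS]: N:car6-GO,E:wait,S:car7-GO,W:wait | queues: N=0 E=0 S=0 W=1
Step 4 [EW]: N:wait,E:empty,S:wait,W:car3-GO | queues: N=0 E=0 S=0 W=0
Car 4 crosses at step 2

2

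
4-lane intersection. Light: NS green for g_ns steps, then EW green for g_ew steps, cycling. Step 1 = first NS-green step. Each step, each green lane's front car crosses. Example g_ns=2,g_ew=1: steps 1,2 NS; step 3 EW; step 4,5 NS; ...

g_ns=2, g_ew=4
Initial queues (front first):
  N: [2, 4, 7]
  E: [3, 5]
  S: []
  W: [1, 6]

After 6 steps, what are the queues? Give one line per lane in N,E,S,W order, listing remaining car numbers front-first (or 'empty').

Step 1 [NS]: N:car2-GO,E:wait,S:empty,W:wait | queues: N=2 E=2 S=0 W=2
Step 2 [NS]: N:car4-GO,E:wait,S:empty,W:wait | queues: N=1 E=2 S=0 W=2
Step 3 [EW]: N:wait,E:car3-GO,S:wait,W:car1-GO | queues: N=1 E=1 S=0 W=1
Step 4 [EW]: N:wait,E:car5-GO,S:wait,W:car6-GO | queues: N=1 E=0 S=0 W=0
Step 5 [EW]: N:wait,E:empty,S:wait,W:empty | queues: N=1 E=0 S=0 W=0
Step 6 [EW]: N:wait,E:empty,S:wait,W:empty | queues: N=1 E=0 S=0 W=0

N: 7
E: empty
S: empty
W: empty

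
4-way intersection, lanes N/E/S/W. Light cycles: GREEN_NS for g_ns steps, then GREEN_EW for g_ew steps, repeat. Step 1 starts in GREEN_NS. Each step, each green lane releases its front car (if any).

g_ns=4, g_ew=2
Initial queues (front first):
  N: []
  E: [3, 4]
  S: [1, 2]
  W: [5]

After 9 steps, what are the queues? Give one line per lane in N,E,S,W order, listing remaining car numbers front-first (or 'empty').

Step 1 [NS]: N:empty,E:wait,S:car1-GO,W:wait | queues: N=0 E=2 S=1 W=1
Step 2 [NS]: N:empty,E:wait,S:car2-GO,W:wait | queues: N=0 E=2 S=0 W=1
Step 3 [NS]: N:empty,E:wait,S:empty,W:wait | queues: N=0 E=2 S=0 W=1
Step 4 [NS]: N:empty,E:wait,S:empty,W:wait | queues: N=0 E=2 S=0 W=1
Step 5 [EW]: N:wait,E:car3-GO,S:wait,W:car5-GO | queues: N=0 E=1 S=0 W=0
Step 6 [EW]: N:wait,E:car4-GO,S:wait,W:empty | queues: N=0 E=0 S=0 W=0

N: empty
E: empty
S: empty
W: empty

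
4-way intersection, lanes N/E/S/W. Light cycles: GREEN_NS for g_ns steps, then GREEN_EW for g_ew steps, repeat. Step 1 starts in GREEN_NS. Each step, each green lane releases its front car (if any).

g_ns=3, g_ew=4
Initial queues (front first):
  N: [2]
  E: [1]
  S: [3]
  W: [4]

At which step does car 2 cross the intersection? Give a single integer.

Step 1 [NS]: N:car2-GO,E:wait,S:car3-GO,W:wait | queues: N=0 E=1 S=0 W=1
Step 2 [NS]: N:empty,E:wait,S:empty,W:wait | queues: N=0 E=1 S=0 W=1
Step 3 [NS]: N:empty,E:wait,S:empty,W:wait | queues: N=0 E=1 S=0 W=1
Step 4 [EW]: N:wait,E:car1-GO,S:wait,W:car4-GO | queues: N=0 E=0 S=0 W=0
Car 2 crosses at step 1

1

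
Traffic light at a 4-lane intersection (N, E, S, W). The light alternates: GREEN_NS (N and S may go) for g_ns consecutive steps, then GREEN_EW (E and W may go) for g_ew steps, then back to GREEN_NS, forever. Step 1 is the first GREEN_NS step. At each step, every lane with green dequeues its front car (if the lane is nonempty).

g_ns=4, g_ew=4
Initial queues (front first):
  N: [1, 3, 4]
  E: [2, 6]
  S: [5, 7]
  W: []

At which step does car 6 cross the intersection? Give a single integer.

Step 1 [NS]: N:car1-GO,E:wait,S:car5-GO,W:wait | queues: N=2 E=2 S=1 W=0
Step 2 [NS]: N:car3-GO,E:wait,S:car7-GO,W:wait | queues: N=1 E=2 S=0 W=0
Step 3 [NS]: N:car4-GO,E:wait,S:empty,W:wait | queues: N=0 E=2 S=0 W=0
Step 4 [NS]: N:empty,E:wait,S:empty,W:wait | queues: N=0 E=2 S=0 W=0
Step 5 [EW]: N:wait,E:car2-GO,S:wait,W:empty | queues: N=0 E=1 S=0 W=0
Step 6 [EW]: N:wait,E:car6-GO,S:wait,W:empty | queues: N=0 E=0 S=0 W=0
Car 6 crosses at step 6

6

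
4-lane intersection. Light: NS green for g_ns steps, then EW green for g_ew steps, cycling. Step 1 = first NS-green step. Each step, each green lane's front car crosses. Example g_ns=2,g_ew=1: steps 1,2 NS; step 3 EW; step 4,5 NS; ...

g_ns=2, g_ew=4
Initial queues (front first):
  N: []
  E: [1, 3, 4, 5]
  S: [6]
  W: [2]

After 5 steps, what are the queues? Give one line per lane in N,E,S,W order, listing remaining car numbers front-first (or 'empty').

Step 1 [NS]: N:empty,E:wait,S:car6-GO,W:wait | queues: N=0 E=4 S=0 W=1
Step 2 [NS]: N:empty,E:wait,S:empty,W:wait | queues: N=0 E=4 S=0 W=1
Step 3 [EW]: N:wait,E:car1-GO,S:wait,W:car2-GO | queues: N=0 E=3 S=0 W=0
Step 4 [EW]: N:wait,E:car3-GO,S:wait,W:empty | queues: N=0 E=2 S=0 W=0
Step 5 [EW]: N:wait,E:car4-GO,S:wait,W:empty | queues: N=0 E=1 S=0 W=0

N: empty
E: 5
S: empty
W: empty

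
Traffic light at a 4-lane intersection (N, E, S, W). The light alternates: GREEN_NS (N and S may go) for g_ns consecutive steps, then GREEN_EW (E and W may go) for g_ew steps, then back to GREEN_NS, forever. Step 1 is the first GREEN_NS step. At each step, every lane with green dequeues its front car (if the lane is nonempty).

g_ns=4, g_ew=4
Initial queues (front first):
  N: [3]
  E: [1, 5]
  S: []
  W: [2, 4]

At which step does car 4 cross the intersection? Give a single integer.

Step 1 [NS]: N:car3-GO,E:wait,S:empty,W:wait | queues: N=0 E=2 S=0 W=2
Step 2 [NS]: N:empty,E:wait,S:empty,W:wait | queues: N=0 E=2 S=0 W=2
Step 3 [NS]: N:empty,E:wait,S:empty,W:wait | queues: N=0 E=2 S=0 W=2
Step 4 [NS]: N:empty,E:wait,S:empty,W:wait | queues: N=0 E=2 S=0 W=2
Step 5 [EW]: N:wait,E:car1-GO,S:wait,W:car2-GO | queues: N=0 E=1 S=0 W=1
Step 6 [EW]: N:wait,E:car5-GO,S:wait,W:car4-GO | queues: N=0 E=0 S=0 W=0
Car 4 crosses at step 6

6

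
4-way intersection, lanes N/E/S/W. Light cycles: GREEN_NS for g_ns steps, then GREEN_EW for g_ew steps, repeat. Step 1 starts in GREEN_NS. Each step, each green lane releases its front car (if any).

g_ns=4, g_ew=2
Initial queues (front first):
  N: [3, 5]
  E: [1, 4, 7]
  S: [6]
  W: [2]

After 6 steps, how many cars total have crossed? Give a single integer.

Answer: 6

Derivation:
Step 1 [NS]: N:car3-GO,E:wait,S:car6-GO,W:wait | queues: N=1 E=3 S=0 W=1
Step 2 [NS]: N:car5-GO,E:wait,S:empty,W:wait | queues: N=0 E=3 S=0 W=1
Step 3 [NS]: N:empty,E:wait,S:empty,W:wait | queues: N=0 E=3 S=0 W=1
Step 4 [NS]: N:empty,E:wait,S:empty,W:wait | queues: N=0 E=3 S=0 W=1
Step 5 [EW]: N:wait,E:car1-GO,S:wait,W:car2-GO | queues: N=0 E=2 S=0 W=0
Step 6 [EW]: N:wait,E:car4-GO,S:wait,W:empty | queues: N=0 E=1 S=0 W=0
Cars crossed by step 6: 6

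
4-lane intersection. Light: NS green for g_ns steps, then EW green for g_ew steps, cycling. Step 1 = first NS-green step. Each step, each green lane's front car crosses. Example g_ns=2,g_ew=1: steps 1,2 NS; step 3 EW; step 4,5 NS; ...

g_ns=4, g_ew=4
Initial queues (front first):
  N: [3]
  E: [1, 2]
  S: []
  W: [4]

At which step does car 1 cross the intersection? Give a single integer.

Step 1 [NS]: N:car3-GO,E:wait,S:empty,W:wait | queues: N=0 E=2 S=0 W=1
Step 2 [NS]: N:empty,E:wait,S:empty,W:wait | queues: N=0 E=2 S=0 W=1
Step 3 [NS]: N:empty,E:wait,S:empty,W:wait | queues: N=0 E=2 S=0 W=1
Step 4 [NS]: N:empty,E:wait,S:empty,W:wait | queues: N=0 E=2 S=0 W=1
Step 5 [EW]: N:wait,E:car1-GO,S:wait,W:car4-GO | queues: N=0 E=1 S=0 W=0
Step 6 [EW]: N:wait,E:car2-GO,S:wait,W:empty | queues: N=0 E=0 S=0 W=0
Car 1 crosses at step 5

5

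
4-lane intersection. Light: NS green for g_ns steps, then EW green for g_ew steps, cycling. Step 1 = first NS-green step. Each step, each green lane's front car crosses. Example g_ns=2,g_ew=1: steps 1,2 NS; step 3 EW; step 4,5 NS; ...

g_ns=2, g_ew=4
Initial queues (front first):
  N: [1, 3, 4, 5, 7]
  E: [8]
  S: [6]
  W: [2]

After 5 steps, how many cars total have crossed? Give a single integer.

Step 1 [NS]: N:car1-GO,E:wait,S:car6-GO,W:wait | queues: N=4 E=1 S=0 W=1
Step 2 [NS]: N:car3-GO,E:wait,S:empty,W:wait | queues: N=3 E=1 S=0 W=1
Step 3 [EW]: N:wait,E:car8-GO,S:wait,W:car2-GO | queues: N=3 E=0 S=0 W=0
Step 4 [EW]: N:wait,E:empty,S:wait,W:empty | queues: N=3 E=0 S=0 W=0
Step 5 [EW]: N:wait,E:empty,S:wait,W:empty | queues: N=3 E=0 S=0 W=0
Cars crossed by step 5: 5

Answer: 5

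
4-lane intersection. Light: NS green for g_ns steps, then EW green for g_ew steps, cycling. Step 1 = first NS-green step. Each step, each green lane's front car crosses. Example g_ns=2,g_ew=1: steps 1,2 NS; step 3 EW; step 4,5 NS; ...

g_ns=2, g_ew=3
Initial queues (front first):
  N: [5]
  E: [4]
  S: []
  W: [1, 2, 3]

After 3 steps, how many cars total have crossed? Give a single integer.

Step 1 [NS]: N:car5-GO,E:wait,S:empty,W:wait | queues: N=0 E=1 S=0 W=3
Step 2 [NS]: N:empty,E:wait,S:empty,W:wait | queues: N=0 E=1 S=0 W=3
Step 3 [EW]: N:wait,E:car4-GO,S:wait,W:car1-GO | queues: N=0 E=0 S=0 W=2
Cars crossed by step 3: 3

Answer: 3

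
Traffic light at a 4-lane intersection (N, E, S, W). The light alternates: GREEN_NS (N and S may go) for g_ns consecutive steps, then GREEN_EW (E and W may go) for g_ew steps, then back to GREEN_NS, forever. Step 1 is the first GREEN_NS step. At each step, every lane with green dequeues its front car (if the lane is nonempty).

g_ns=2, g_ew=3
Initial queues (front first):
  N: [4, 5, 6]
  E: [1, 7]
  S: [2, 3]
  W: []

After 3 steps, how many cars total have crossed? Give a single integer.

Step 1 [NS]: N:car4-GO,E:wait,S:car2-GO,W:wait | queues: N=2 E=2 S=1 W=0
Step 2 [NS]: N:car5-GO,E:wait,S:car3-GO,W:wait | queues: N=1 E=2 S=0 W=0
Step 3 [EW]: N:wait,E:car1-GO,S:wait,W:empty | queues: N=1 E=1 S=0 W=0
Cars crossed by step 3: 5

Answer: 5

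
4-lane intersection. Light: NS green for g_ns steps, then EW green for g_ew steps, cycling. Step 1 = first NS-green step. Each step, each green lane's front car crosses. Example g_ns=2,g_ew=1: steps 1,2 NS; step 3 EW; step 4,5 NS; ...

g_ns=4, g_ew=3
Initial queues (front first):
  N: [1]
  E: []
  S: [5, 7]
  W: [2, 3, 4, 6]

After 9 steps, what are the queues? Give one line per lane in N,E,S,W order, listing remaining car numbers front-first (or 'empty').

Step 1 [NS]: N:car1-GO,E:wait,S:car5-GO,W:wait | queues: N=0 E=0 S=1 W=4
Step 2 [NS]: N:empty,E:wait,S:car7-GO,W:wait | queues: N=0 E=0 S=0 W=4
Step 3 [NS]: N:empty,E:wait,S:empty,W:wait | queues: N=0 E=0 S=0 W=4
Step 4 [NS]: N:empty,E:wait,S:empty,W:wait | queues: N=0 E=0 S=0 W=4
Step 5 [EW]: N:wait,E:empty,S:wait,W:car2-GO | queues: N=0 E=0 S=0 W=3
Step 6 [EW]: N:wait,E:empty,S:wait,W:car3-GO | queues: N=0 E=0 S=0 W=2
Step 7 [EW]: N:wait,E:empty,S:wait,W:car4-GO | queues: N=0 E=0 S=0 W=1
Step 8 [NS]: N:empty,E:wait,S:empty,W:wait | queues: N=0 E=0 S=0 W=1
Step 9 [NS]: N:empty,E:wait,S:empty,W:wait | queues: N=0 E=0 S=0 W=1

N: empty
E: empty
S: empty
W: 6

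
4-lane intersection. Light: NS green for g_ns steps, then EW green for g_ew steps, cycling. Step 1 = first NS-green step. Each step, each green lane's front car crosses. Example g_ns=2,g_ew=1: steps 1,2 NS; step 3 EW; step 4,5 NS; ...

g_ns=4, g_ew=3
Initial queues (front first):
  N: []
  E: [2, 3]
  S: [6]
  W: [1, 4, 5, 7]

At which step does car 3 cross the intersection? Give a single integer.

Step 1 [NS]: N:empty,E:wait,S:car6-GO,W:wait | queues: N=0 E=2 S=0 W=4
Step 2 [NS]: N:empty,E:wait,S:empty,W:wait | queues: N=0 E=2 S=0 W=4
Step 3 [NS]: N:empty,E:wait,S:empty,W:wait | queues: N=0 E=2 S=0 W=4
Step 4 [NS]: N:empty,E:wait,S:empty,W:wait | queues: N=0 E=2 S=0 W=4
Step 5 [EW]: N:wait,E:car2-GO,S:wait,W:car1-GO | queues: N=0 E=1 S=0 W=3
Step 6 [EW]: N:wait,E:car3-GO,S:wait,W:car4-GO | queues: N=0 E=0 S=0 W=2
Step 7 [EW]: N:wait,E:empty,S:wait,W:car5-GO | queues: N=0 E=0 S=0 W=1
Step 8 [NS]: N:empty,E:wait,S:empty,W:wait | queues: N=0 E=0 S=0 W=1
Step 9 [NS]: N:empty,E:wait,S:empty,W:wait | queues: N=0 E=0 S=0 W=1
Step 10 [NS]: N:empty,E:wait,S:empty,W:wait | queues: N=0 E=0 S=0 W=1
Step 11 [NS]: N:empty,E:wait,S:empty,W:wait | queues: N=0 E=0 S=0 W=1
Step 12 [EW]: N:wait,E:empty,S:wait,W:car7-GO | queues: N=0 E=0 S=0 W=0
Car 3 crosses at step 6

6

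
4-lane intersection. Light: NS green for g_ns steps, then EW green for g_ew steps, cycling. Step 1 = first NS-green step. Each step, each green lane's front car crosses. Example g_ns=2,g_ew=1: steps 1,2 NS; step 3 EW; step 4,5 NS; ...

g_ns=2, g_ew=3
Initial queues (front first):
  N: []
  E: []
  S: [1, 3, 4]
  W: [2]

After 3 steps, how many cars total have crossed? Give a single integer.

Step 1 [NS]: N:empty,E:wait,S:car1-GO,W:wait | queues: N=0 E=0 S=2 W=1
Step 2 [NS]: N:empty,E:wait,S:car3-GO,W:wait | queues: N=0 E=0 S=1 W=1
Step 3 [EW]: N:wait,E:empty,S:wait,W:car2-GO | queues: N=0 E=0 S=1 W=0
Cars crossed by step 3: 3

Answer: 3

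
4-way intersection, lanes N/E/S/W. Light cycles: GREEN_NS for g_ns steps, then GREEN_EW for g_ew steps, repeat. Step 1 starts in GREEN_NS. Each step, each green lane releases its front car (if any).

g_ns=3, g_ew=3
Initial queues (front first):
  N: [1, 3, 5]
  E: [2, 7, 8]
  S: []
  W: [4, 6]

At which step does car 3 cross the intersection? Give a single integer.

Step 1 [NS]: N:car1-GO,E:wait,S:empty,W:wait | queues: N=2 E=3 S=0 W=2
Step 2 [NS]: N:car3-GO,E:wait,S:empty,W:wait | queues: N=1 E=3 S=0 W=2
Step 3 [NS]: N:car5-GO,E:wait,S:empty,W:wait | queues: N=0 E=3 S=0 W=2
Step 4 [EW]: N:wait,E:car2-GO,S:wait,W:car4-GO | queues: N=0 E=2 S=0 W=1
Step 5 [EW]: N:wait,E:car7-GO,S:wait,W:car6-GO | queues: N=0 E=1 S=0 W=0
Step 6 [EW]: N:wait,E:car8-GO,S:wait,W:empty | queues: N=0 E=0 S=0 W=0
Car 3 crosses at step 2

2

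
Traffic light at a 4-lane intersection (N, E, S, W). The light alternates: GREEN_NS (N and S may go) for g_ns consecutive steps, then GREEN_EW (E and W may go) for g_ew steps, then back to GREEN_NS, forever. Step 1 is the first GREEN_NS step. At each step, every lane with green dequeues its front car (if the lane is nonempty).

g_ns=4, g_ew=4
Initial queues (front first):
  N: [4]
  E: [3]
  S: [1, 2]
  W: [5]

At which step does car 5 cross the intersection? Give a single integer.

Step 1 [NS]: N:car4-GO,E:wait,S:car1-GO,W:wait | queues: N=0 E=1 S=1 W=1
Step 2 [NS]: N:empty,E:wait,S:car2-GO,W:wait | queues: N=0 E=1 S=0 W=1
Step 3 [NS]: N:empty,E:wait,S:empty,W:wait | queues: N=0 E=1 S=0 W=1
Step 4 [NS]: N:empty,E:wait,S:empty,W:wait | queues: N=0 E=1 S=0 W=1
Step 5 [EW]: N:wait,E:car3-GO,S:wait,W:car5-GO | queues: N=0 E=0 S=0 W=0
Car 5 crosses at step 5

5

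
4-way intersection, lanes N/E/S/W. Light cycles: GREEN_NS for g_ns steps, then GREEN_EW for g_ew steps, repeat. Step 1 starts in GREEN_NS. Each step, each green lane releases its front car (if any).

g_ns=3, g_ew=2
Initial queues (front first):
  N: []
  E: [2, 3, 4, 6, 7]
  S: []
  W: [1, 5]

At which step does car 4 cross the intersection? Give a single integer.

Step 1 [NS]: N:empty,E:wait,S:empty,W:wait | queues: N=0 E=5 S=0 W=2
Step 2 [NS]: N:empty,E:wait,S:empty,W:wait | queues: N=0 E=5 S=0 W=2
Step 3 [NS]: N:empty,E:wait,S:empty,W:wait | queues: N=0 E=5 S=0 W=2
Step 4 [EW]: N:wait,E:car2-GO,S:wait,W:car1-GO | queues: N=0 E=4 S=0 W=1
Step 5 [EW]: N:wait,E:car3-GO,S:wait,W:car5-GO | queues: N=0 E=3 S=0 W=0
Step 6 [NS]: N:empty,E:wait,S:empty,W:wait | queues: N=0 E=3 S=0 W=0
Step 7 [NS]: N:empty,E:wait,S:empty,W:wait | queues: N=0 E=3 S=0 W=0
Step 8 [NS]: N:empty,E:wait,S:empty,W:wait | queues: N=0 E=3 S=0 W=0
Step 9 [EW]: N:wait,E:car4-GO,S:wait,W:empty | queues: N=0 E=2 S=0 W=0
Step 10 [EW]: N:wait,E:car6-GO,S:wait,W:empty | queues: N=0 E=1 S=0 W=0
Step 11 [NS]: N:empty,E:wait,S:empty,W:wait | queues: N=0 E=1 S=0 W=0
Step 12 [NS]: N:empty,E:wait,S:empty,W:wait | queues: N=0 E=1 S=0 W=0
Step 13 [NS]: N:empty,E:wait,S:empty,W:wait | queues: N=0 E=1 S=0 W=0
Step 14 [EW]: N:wait,E:car7-GO,S:wait,W:empty | queues: N=0 E=0 S=0 W=0
Car 4 crosses at step 9

9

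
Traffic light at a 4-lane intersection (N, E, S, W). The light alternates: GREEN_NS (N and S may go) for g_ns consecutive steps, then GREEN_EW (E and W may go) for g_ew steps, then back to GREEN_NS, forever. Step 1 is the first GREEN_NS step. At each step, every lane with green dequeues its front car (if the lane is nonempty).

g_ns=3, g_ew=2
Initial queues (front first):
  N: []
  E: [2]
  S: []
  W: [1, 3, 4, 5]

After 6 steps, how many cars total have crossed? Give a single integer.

Step 1 [NS]: N:empty,E:wait,S:empty,W:wait | queues: N=0 E=1 S=0 W=4
Step 2 [NS]: N:empty,E:wait,S:empty,W:wait | queues: N=0 E=1 S=0 W=4
Step 3 [NS]: N:empty,E:wait,S:empty,W:wait | queues: N=0 E=1 S=0 W=4
Step 4 [EW]: N:wait,E:car2-GO,S:wait,W:car1-GO | queues: N=0 E=0 S=0 W=3
Step 5 [EW]: N:wait,E:empty,S:wait,W:car3-GO | queues: N=0 E=0 S=0 W=2
Step 6 [NS]: N:empty,E:wait,S:empty,W:wait | queues: N=0 E=0 S=0 W=2
Cars crossed by step 6: 3

Answer: 3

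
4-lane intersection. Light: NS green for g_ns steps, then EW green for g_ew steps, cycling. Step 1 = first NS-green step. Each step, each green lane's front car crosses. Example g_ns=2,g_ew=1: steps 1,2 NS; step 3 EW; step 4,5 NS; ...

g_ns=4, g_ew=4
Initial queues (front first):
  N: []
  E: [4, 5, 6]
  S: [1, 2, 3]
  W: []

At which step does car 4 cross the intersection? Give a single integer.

Step 1 [NS]: N:empty,E:wait,S:car1-GO,W:wait | queues: N=0 E=3 S=2 W=0
Step 2 [NS]: N:empty,E:wait,S:car2-GO,W:wait | queues: N=0 E=3 S=1 W=0
Step 3 [NS]: N:empty,E:wait,S:car3-GO,W:wait | queues: N=0 E=3 S=0 W=0
Step 4 [NS]: N:empty,E:wait,S:empty,W:wait | queues: N=0 E=3 S=0 W=0
Step 5 [EW]: N:wait,E:car4-GO,S:wait,W:empty | queues: N=0 E=2 S=0 W=0
Step 6 [EW]: N:wait,E:car5-GO,S:wait,W:empty | queues: N=0 E=1 S=0 W=0
Step 7 [EW]: N:wait,E:car6-GO,S:wait,W:empty | queues: N=0 E=0 S=0 W=0
Car 4 crosses at step 5

5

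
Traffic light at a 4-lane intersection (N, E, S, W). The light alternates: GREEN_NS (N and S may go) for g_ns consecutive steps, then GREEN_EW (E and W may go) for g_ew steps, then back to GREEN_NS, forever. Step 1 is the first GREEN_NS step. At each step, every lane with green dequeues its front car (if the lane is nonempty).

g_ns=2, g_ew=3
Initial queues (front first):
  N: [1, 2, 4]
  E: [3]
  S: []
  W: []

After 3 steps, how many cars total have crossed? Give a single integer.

Answer: 3

Derivation:
Step 1 [NS]: N:car1-GO,E:wait,S:empty,W:wait | queues: N=2 E=1 S=0 W=0
Step 2 [NS]: N:car2-GO,E:wait,S:empty,W:wait | queues: N=1 E=1 S=0 W=0
Step 3 [EW]: N:wait,E:car3-GO,S:wait,W:empty | queues: N=1 E=0 S=0 W=0
Cars crossed by step 3: 3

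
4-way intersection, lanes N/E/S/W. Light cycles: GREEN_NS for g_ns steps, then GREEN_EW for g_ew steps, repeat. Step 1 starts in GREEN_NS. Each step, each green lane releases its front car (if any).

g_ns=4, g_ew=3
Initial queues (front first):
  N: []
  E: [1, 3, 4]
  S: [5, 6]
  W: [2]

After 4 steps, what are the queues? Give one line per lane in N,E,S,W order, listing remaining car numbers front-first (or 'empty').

Step 1 [NS]: N:empty,E:wait,S:car5-GO,W:wait | queues: N=0 E=3 S=1 W=1
Step 2 [NS]: N:empty,E:wait,S:car6-GO,W:wait | queues: N=0 E=3 S=0 W=1
Step 3 [NS]: N:empty,E:wait,S:empty,W:wait | queues: N=0 E=3 S=0 W=1
Step 4 [NS]: N:empty,E:wait,S:empty,W:wait | queues: N=0 E=3 S=0 W=1

N: empty
E: 1 3 4
S: empty
W: 2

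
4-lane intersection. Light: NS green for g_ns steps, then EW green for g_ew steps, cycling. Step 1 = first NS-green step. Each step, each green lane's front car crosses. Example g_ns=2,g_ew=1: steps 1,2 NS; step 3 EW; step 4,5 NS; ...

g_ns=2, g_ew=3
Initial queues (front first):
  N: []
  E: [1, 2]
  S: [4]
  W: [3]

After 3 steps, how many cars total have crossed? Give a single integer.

Answer: 3

Derivation:
Step 1 [NS]: N:empty,E:wait,S:car4-GO,W:wait | queues: N=0 E=2 S=0 W=1
Step 2 [NS]: N:empty,E:wait,S:empty,W:wait | queues: N=0 E=2 S=0 W=1
Step 3 [EW]: N:wait,E:car1-GO,S:wait,W:car3-GO | queues: N=0 E=1 S=0 W=0
Cars crossed by step 3: 3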